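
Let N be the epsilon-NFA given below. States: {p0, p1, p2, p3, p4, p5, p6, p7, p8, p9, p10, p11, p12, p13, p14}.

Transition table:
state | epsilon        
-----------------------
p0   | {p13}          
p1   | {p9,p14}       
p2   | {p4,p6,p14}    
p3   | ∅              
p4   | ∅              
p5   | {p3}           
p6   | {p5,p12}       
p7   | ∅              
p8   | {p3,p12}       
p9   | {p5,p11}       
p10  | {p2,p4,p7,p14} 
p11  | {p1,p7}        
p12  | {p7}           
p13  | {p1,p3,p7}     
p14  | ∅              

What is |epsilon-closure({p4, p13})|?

Start with {p4, p13}.
From p13 via epsilon: add p1, p3, p7.
From p1 via epsilon: add p9, p14.
From p9 via epsilon: add p5, p11.
epsilon-closure = {p1, p3, p4, p5, p7, p9, p11, p13, p14}, which has 9 states.

9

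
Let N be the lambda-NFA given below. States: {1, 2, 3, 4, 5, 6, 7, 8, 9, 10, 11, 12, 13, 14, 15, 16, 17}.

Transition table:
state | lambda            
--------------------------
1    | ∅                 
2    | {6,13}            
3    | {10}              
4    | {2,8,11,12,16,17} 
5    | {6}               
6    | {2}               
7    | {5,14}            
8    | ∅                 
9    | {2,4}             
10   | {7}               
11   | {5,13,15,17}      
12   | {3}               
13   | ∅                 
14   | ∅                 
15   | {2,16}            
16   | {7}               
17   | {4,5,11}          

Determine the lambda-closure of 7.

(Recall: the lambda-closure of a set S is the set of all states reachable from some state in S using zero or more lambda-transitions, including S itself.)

Start with {7}.
From 7 via lambda: add 5, 14.
From 5 via lambda: add 6.
From 6 via lambda: add 2.
From 2 via lambda: add 13.
No new states can be added; the closed set is {2, 5, 6, 7, 13, 14}.

{2, 5, 6, 7, 13, 14}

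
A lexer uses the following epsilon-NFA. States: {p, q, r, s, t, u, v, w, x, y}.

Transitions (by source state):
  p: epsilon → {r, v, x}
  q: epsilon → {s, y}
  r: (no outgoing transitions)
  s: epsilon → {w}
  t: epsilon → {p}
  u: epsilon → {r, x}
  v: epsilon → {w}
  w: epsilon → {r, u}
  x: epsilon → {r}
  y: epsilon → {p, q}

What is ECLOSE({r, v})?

Start with {r, v}.
From v via epsilon: add w.
From w via epsilon: add u.
From u via epsilon: add x.
No new states can be added; the closed set is {r, u, v, w, x}.

{r, u, v, w, x}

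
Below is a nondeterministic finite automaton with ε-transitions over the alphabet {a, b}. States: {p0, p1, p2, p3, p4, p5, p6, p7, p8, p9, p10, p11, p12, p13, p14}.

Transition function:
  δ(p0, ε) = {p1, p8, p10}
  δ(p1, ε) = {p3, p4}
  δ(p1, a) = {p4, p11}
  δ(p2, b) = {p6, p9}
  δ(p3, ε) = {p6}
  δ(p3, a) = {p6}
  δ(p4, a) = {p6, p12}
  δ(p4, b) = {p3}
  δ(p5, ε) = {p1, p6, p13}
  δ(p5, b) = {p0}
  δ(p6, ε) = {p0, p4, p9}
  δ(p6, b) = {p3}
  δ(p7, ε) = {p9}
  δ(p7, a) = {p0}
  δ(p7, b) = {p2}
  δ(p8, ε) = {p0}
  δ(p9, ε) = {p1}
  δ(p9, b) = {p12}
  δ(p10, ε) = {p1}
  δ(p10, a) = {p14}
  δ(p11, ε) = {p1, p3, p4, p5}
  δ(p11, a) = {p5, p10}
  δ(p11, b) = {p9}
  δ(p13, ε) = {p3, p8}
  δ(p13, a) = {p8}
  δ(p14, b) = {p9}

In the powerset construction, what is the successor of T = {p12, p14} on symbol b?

{p0, p1, p3, p4, p6, p8, p9, p10}

p14 on b → {p9}.
No b-transition from p12.
Union after reading b: {p9}.
Now take the ε-closure:
From p9 via ε: add p1.
From p1 via ε: add p3, p4.
From p3 via ε: add p6.
From p6 via ε: add p0.
From p0 via ε: add p8, p10.
No new states can be added; the closed set is {p0, p1, p3, p4, p6, p8, p9, p10}.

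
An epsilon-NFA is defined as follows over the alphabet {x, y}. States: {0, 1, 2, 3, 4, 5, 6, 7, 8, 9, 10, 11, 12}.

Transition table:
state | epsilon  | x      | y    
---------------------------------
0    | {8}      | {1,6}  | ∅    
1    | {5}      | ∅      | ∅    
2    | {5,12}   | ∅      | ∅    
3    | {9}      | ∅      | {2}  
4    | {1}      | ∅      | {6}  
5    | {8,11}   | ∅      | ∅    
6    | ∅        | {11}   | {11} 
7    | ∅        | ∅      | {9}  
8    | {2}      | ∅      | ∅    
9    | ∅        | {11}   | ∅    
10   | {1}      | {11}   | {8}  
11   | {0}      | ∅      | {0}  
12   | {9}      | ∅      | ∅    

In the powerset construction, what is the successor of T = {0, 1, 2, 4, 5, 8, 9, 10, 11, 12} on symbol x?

{0, 1, 2, 5, 6, 8, 9, 11, 12}

0 on x → {1, 6}.
9 on x → {11}.
10 on x → {11}.
No x-transition from 1, 2, 4, 5, 8, 11, 12.
Union after reading x: {1, 6, 11}.
Now take the epsilon-closure:
From 1 via epsilon: add 5.
From 11 via epsilon: add 0.
From 0 via epsilon: add 8.
From 8 via epsilon: add 2.
From 2 via epsilon: add 12.
From 12 via epsilon: add 9.
No new states can be added; the closed set is {0, 1, 2, 5, 6, 8, 9, 11, 12}.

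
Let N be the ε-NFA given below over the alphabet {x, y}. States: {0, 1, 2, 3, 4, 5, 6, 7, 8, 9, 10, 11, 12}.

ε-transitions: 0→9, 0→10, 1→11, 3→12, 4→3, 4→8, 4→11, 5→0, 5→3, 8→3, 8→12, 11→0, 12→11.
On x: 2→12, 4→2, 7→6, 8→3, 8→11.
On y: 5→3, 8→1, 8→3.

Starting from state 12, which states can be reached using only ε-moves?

{0, 9, 10, 11, 12}

Start with {12}.
From 12 via ε: add 11.
From 11 via ε: add 0.
From 0 via ε: add 9, 10.
No new states can be added; the closed set is {0, 9, 10, 11, 12}.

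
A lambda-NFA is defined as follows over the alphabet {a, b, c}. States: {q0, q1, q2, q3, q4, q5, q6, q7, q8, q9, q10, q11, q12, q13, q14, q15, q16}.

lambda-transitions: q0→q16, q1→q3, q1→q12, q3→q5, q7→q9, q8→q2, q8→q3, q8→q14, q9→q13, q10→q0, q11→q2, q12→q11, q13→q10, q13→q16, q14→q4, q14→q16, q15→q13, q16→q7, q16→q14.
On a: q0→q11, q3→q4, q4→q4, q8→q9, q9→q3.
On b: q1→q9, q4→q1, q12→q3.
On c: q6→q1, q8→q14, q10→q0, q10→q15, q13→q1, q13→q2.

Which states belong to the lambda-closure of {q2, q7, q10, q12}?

{q0, q2, q4, q7, q9, q10, q11, q12, q13, q14, q16}

Start with {q2, q7, q10, q12}.
From q7 via lambda: add q9.
From q10 via lambda: add q0.
From q12 via lambda: add q11.
From q0 via lambda: add q16.
From q9 via lambda: add q13.
From q16 via lambda: add q14.
From q14 via lambda: add q4.
No new states can be added; the closed set is {q0, q2, q4, q7, q9, q10, q11, q12, q13, q14, q16}.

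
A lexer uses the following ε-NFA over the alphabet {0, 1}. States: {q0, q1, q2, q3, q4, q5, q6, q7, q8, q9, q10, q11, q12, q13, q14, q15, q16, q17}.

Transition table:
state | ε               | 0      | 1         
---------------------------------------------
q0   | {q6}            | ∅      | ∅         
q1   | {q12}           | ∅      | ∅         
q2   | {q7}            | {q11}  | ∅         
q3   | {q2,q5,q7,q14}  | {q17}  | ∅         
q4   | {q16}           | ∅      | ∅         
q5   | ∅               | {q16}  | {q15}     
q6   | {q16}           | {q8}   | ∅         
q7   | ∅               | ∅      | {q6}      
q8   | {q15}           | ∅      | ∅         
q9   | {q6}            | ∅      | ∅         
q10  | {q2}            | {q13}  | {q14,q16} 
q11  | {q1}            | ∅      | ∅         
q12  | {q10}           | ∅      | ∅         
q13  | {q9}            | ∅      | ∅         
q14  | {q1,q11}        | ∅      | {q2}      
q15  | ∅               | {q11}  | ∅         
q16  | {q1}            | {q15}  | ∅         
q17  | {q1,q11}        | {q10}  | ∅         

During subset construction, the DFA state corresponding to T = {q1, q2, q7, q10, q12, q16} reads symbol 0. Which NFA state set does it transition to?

{q1, q2, q6, q7, q9, q10, q11, q12, q13, q15, q16}

q2 on 0 → {q11}.
q10 on 0 → {q13}.
q16 on 0 → {q15}.
No 0-transition from q1, q7, q12.
Union after reading 0: {q11, q13, q15}.
Now take the ε-closure:
From q11 via ε: add q1.
From q13 via ε: add q9.
From q1 via ε: add q12.
From q9 via ε: add q6.
From q6 via ε: add q16.
From q12 via ε: add q10.
From q10 via ε: add q2.
From q2 via ε: add q7.
No new states can be added; the closed set is {q1, q2, q6, q7, q9, q10, q11, q12, q13, q15, q16}.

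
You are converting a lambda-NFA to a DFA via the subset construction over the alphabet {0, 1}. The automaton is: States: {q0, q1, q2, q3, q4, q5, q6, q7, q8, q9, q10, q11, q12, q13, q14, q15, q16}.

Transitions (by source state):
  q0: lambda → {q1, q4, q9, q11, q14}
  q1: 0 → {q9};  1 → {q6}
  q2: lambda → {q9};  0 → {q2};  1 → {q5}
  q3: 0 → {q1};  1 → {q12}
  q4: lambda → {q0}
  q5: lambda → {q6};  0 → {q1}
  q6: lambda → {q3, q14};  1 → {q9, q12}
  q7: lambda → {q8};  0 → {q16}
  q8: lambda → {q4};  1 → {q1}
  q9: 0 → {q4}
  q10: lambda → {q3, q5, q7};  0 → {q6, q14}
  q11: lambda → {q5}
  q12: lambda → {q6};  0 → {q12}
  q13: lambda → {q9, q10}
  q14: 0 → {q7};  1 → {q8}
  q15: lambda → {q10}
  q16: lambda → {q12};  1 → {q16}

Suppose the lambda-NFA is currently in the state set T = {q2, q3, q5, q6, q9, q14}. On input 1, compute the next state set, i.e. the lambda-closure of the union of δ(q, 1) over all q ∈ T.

{q0, q1, q3, q4, q5, q6, q8, q9, q11, q12, q14}

q2 on 1 → {q5}.
q3 on 1 → {q12}.
q6 on 1 → {q9, q12}.
q14 on 1 → {q8}.
No 1-transition from q5, q9.
Union after reading 1: {q5, q8, q9, q12}.
Now take the lambda-closure:
From q5 via lambda: add q6.
From q8 via lambda: add q4.
From q4 via lambda: add q0.
From q6 via lambda: add q3, q14.
From q0 via lambda: add q1, q11.
No new states can be added; the closed set is {q0, q1, q3, q4, q5, q6, q8, q9, q11, q12, q14}.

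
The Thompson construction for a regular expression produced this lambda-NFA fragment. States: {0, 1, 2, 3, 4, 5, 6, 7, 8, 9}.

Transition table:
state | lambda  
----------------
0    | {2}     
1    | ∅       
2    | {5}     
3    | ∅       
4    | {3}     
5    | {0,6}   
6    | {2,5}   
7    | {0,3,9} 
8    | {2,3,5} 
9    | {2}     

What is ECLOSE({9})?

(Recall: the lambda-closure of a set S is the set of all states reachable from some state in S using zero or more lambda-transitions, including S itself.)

{0, 2, 5, 6, 9}

Start with {9}.
From 9 via lambda: add 2.
From 2 via lambda: add 5.
From 5 via lambda: add 0, 6.
No new states can be added; the closed set is {0, 2, 5, 6, 9}.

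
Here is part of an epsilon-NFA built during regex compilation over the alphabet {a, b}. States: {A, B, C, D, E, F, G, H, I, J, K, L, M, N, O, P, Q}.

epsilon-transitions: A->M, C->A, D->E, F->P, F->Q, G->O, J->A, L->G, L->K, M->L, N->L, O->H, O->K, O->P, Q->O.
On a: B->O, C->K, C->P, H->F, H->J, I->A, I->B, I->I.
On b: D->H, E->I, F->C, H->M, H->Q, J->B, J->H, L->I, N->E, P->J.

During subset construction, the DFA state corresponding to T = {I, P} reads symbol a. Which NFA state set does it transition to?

I on a → {A, B, I}.
No a-transition from P.
Union after reading a: {A, B, I}.
Now take the epsilon-closure:
From A via epsilon: add M.
From M via epsilon: add L.
From L via epsilon: add G, K.
From G via epsilon: add O.
From O via epsilon: add H, P.
No new states can be added; the closed set is {A, B, G, H, I, K, L, M, O, P}.

{A, B, G, H, I, K, L, M, O, P}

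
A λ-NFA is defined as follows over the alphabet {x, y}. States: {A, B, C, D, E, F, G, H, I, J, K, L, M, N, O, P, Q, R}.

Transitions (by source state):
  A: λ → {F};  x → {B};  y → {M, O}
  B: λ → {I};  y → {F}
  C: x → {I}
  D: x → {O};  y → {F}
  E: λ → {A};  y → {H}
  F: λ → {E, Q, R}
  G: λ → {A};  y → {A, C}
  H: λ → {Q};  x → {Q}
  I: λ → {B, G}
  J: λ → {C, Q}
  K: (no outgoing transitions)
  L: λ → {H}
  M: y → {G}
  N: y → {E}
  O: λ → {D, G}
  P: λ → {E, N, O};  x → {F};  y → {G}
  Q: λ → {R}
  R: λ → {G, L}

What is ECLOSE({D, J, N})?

{A, C, D, E, F, G, H, J, L, N, Q, R}

Start with {D, J, N}.
From J via λ: add C, Q.
From Q via λ: add R.
From R via λ: add G, L.
From G via λ: add A.
From L via λ: add H.
From A via λ: add F.
From F via λ: add E.
No new states can be added; the closed set is {A, C, D, E, F, G, H, J, L, N, Q, R}.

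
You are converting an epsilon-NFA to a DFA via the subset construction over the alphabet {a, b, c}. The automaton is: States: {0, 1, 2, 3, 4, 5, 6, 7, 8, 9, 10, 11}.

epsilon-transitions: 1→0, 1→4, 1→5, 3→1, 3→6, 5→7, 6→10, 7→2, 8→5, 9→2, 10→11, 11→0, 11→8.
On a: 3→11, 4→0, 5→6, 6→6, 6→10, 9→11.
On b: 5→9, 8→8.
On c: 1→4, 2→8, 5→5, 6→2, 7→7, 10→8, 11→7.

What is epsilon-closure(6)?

Start with {6}.
From 6 via epsilon: add 10.
From 10 via epsilon: add 11.
From 11 via epsilon: add 0, 8.
From 8 via epsilon: add 5.
From 5 via epsilon: add 7.
From 7 via epsilon: add 2.
No new states can be added; the closed set is {0, 2, 5, 6, 7, 8, 10, 11}.

{0, 2, 5, 6, 7, 8, 10, 11}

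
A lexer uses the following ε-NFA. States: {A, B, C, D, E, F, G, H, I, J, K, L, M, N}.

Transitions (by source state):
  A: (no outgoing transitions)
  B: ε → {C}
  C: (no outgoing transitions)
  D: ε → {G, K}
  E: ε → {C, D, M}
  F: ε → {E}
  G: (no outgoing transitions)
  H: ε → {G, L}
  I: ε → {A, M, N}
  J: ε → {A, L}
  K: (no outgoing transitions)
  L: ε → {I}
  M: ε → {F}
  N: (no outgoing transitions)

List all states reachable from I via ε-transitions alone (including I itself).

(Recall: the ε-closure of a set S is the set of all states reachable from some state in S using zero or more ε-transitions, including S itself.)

{A, C, D, E, F, G, I, K, M, N}

Start with {I}.
From I via ε: add A, M, N.
From M via ε: add F.
From F via ε: add E.
From E via ε: add C, D.
From D via ε: add G, K.
No new states can be added; the closed set is {A, C, D, E, F, G, I, K, M, N}.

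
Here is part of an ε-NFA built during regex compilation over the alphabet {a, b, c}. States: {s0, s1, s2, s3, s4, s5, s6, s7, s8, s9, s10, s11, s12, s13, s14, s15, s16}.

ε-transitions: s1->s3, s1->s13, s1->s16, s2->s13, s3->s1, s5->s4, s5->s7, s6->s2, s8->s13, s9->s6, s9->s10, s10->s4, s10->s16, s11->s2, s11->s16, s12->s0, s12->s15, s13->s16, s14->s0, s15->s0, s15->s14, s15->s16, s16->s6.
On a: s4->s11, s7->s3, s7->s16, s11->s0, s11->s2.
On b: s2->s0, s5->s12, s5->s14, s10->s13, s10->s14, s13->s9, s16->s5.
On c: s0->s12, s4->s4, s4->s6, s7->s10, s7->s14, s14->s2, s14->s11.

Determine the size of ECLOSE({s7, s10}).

7

Start with {s7, s10}.
From s10 via ε: add s4, s16.
From s16 via ε: add s6.
From s6 via ε: add s2.
From s2 via ε: add s13.
ε-closure = {s2, s4, s6, s7, s10, s13, s16}, which has 7 states.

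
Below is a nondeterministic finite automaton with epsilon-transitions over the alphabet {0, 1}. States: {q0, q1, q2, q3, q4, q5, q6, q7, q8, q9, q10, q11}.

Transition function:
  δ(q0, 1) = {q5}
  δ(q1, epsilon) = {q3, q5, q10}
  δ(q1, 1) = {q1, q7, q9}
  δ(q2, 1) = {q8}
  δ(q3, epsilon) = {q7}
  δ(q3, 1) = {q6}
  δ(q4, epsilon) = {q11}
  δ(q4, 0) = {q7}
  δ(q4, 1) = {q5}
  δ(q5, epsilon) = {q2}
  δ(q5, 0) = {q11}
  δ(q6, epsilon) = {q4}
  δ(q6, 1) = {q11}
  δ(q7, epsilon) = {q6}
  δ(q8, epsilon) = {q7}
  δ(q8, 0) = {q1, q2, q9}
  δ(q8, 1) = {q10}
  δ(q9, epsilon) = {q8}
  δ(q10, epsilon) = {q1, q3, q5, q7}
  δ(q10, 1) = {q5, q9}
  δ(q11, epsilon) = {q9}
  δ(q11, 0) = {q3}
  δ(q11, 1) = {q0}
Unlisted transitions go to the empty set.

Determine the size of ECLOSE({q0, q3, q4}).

8

Start with {q0, q3, q4}.
From q3 via epsilon: add q7.
From q4 via epsilon: add q11.
From q7 via epsilon: add q6.
From q11 via epsilon: add q9.
From q9 via epsilon: add q8.
epsilon-closure = {q0, q3, q4, q6, q7, q8, q9, q11}, which has 8 states.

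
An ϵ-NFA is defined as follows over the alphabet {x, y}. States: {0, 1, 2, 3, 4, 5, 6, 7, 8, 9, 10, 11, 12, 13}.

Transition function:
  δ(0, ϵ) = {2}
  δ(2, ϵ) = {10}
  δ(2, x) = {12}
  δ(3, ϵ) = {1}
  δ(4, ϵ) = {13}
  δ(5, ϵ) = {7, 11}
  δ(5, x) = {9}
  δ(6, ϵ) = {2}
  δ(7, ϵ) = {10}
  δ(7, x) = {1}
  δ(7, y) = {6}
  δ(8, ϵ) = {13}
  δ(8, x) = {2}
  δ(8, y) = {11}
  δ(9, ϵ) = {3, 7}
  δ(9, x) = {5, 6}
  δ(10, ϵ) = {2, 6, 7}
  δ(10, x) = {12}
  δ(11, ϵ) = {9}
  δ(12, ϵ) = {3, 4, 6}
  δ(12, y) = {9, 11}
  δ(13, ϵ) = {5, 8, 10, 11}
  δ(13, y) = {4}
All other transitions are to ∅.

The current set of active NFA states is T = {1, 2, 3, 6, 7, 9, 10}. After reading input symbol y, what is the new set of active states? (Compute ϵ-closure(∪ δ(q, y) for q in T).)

7 on y → {6}.
No y-transition from 1, 2, 3, 6, 9, 10.
Union after reading y: {6}.
Now take the ϵ-closure:
From 6 via ϵ: add 2.
From 2 via ϵ: add 10.
From 10 via ϵ: add 7.
No new states can be added; the closed set is {2, 6, 7, 10}.

{2, 6, 7, 10}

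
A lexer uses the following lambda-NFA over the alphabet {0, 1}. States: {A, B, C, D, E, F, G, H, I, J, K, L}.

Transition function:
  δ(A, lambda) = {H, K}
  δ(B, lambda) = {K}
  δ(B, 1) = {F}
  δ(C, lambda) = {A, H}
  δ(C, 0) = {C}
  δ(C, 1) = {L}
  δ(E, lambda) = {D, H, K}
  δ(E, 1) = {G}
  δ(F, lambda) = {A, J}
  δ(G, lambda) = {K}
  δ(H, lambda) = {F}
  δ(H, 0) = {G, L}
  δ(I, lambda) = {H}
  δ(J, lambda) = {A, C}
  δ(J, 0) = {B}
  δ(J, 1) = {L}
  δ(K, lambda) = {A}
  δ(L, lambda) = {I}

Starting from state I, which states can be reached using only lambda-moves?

{A, C, F, H, I, J, K}

Start with {I}.
From I via lambda: add H.
From H via lambda: add F.
From F via lambda: add A, J.
From A via lambda: add K.
From J via lambda: add C.
No new states can be added; the closed set is {A, C, F, H, I, J, K}.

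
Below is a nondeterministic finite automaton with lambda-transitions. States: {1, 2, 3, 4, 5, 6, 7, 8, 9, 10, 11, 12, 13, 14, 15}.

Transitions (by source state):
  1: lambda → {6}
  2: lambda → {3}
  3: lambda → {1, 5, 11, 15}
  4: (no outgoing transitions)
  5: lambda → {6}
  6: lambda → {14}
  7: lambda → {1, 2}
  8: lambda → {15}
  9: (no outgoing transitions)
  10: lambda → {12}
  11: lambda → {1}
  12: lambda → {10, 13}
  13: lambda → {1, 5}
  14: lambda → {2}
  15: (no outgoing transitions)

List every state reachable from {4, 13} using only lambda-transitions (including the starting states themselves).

{1, 2, 3, 4, 5, 6, 11, 13, 14, 15}

Start with {4, 13}.
From 13 via lambda: add 1, 5.
From 1 via lambda: add 6.
From 6 via lambda: add 14.
From 14 via lambda: add 2.
From 2 via lambda: add 3.
From 3 via lambda: add 11, 15.
No new states can be added; the closed set is {1, 2, 3, 4, 5, 6, 11, 13, 14, 15}.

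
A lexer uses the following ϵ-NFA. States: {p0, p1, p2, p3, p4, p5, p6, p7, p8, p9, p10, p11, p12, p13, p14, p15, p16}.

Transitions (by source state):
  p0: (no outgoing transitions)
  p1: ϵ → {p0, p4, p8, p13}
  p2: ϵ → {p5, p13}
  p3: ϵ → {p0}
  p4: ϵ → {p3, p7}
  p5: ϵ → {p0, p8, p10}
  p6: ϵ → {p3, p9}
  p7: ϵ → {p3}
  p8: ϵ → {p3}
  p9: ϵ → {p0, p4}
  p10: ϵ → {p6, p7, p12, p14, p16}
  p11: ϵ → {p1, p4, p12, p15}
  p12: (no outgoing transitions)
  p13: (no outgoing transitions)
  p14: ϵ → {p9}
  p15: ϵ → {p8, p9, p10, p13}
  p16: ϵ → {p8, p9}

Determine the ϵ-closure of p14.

Start with {p14}.
From p14 via ϵ: add p9.
From p9 via ϵ: add p0, p4.
From p4 via ϵ: add p3, p7.
No new states can be added; the closed set is {p0, p3, p4, p7, p9, p14}.

{p0, p3, p4, p7, p9, p14}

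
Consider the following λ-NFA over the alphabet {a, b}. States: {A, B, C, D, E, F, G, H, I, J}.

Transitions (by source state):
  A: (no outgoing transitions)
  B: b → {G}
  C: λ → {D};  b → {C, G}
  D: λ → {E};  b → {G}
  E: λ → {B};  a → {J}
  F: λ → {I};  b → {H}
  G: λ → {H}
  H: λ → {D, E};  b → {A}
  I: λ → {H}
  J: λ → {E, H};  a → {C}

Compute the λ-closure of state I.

Start with {I}.
From I via λ: add H.
From H via λ: add D, E.
From E via λ: add B.
No new states can be added; the closed set is {B, D, E, H, I}.

{B, D, E, H, I}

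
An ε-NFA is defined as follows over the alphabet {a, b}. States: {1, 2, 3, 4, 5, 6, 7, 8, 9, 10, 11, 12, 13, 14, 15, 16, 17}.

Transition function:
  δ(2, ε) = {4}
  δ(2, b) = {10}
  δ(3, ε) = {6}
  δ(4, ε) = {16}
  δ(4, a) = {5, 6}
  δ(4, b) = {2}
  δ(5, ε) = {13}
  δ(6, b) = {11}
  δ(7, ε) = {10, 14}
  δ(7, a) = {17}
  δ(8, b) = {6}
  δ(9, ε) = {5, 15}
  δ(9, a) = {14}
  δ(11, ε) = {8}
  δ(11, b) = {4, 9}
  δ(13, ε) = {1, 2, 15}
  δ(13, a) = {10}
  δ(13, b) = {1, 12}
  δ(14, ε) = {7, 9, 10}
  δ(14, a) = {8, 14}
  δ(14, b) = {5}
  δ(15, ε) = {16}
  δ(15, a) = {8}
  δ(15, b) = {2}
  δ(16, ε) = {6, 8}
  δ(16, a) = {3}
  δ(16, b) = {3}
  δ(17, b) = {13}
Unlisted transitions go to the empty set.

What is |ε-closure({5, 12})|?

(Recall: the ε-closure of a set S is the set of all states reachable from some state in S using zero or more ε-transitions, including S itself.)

Start with {5, 12}.
From 5 via ε: add 13.
From 13 via ε: add 1, 2, 15.
From 2 via ε: add 4.
From 15 via ε: add 16.
From 16 via ε: add 6, 8.
ε-closure = {1, 2, 4, 5, 6, 8, 12, 13, 15, 16}, which has 10 states.

10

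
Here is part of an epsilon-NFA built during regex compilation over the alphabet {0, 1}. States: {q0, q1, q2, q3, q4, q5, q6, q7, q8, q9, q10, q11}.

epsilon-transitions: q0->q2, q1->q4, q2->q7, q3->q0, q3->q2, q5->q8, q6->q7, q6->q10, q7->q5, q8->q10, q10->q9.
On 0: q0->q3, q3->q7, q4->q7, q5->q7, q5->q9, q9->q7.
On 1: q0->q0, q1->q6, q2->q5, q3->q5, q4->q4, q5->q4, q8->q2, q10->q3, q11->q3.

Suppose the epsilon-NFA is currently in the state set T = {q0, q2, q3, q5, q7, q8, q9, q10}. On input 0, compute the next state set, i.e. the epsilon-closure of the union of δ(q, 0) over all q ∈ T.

{q0, q2, q3, q5, q7, q8, q9, q10}

q0 on 0 → {q3}.
q3 on 0 → {q7}.
q5 on 0 → {q7, q9}.
q9 on 0 → {q7}.
No 0-transition from q2, q7, q8, q10.
Union after reading 0: {q3, q7, q9}.
Now take the epsilon-closure:
From q3 via epsilon: add q0, q2.
From q7 via epsilon: add q5.
From q5 via epsilon: add q8.
From q8 via epsilon: add q10.
No new states can be added; the closed set is {q0, q2, q3, q5, q7, q8, q9, q10}.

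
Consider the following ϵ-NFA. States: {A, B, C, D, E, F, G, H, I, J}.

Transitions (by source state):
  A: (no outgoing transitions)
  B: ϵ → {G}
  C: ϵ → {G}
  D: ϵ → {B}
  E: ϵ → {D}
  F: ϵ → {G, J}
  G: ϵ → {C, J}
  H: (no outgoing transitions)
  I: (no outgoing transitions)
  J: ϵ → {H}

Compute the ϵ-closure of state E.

Start with {E}.
From E via ϵ: add D.
From D via ϵ: add B.
From B via ϵ: add G.
From G via ϵ: add C, J.
From J via ϵ: add H.
No new states can be added; the closed set is {B, C, D, E, G, H, J}.

{B, C, D, E, G, H, J}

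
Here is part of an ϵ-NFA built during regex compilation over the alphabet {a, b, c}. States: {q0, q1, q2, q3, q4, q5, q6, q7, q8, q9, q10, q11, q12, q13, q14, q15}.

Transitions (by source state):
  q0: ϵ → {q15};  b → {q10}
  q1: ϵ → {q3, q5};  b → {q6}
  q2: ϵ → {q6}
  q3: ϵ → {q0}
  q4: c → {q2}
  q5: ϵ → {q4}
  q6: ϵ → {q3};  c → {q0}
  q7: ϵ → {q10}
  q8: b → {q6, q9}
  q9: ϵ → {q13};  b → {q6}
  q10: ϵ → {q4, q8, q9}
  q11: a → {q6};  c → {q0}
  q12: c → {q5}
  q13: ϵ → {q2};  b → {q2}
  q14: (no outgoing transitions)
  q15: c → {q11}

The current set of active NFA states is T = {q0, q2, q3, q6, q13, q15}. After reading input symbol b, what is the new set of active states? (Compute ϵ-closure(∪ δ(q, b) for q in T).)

{q0, q2, q3, q4, q6, q8, q9, q10, q13, q15}

q0 on b → {q10}.
q13 on b → {q2}.
No b-transition from q2, q3, q6, q15.
Union after reading b: {q2, q10}.
Now take the ϵ-closure:
From q2 via ϵ: add q6.
From q10 via ϵ: add q4, q8, q9.
From q6 via ϵ: add q3.
From q9 via ϵ: add q13.
From q3 via ϵ: add q0.
From q0 via ϵ: add q15.
No new states can be added; the closed set is {q0, q2, q3, q4, q6, q8, q9, q10, q13, q15}.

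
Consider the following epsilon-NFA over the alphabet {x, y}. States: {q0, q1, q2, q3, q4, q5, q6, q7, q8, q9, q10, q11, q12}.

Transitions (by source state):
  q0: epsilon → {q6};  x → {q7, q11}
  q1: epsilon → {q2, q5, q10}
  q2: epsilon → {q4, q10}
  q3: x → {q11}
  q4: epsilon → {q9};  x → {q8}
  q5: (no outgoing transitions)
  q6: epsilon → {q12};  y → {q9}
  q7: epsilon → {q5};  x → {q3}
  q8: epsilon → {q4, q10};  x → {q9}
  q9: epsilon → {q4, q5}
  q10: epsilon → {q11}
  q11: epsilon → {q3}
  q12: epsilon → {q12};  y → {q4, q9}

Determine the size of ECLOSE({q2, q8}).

8

Start with {q2, q8}.
From q2 via epsilon: add q4, q10.
From q4 via epsilon: add q9.
From q10 via epsilon: add q11.
From q9 via epsilon: add q5.
From q11 via epsilon: add q3.
epsilon-closure = {q2, q3, q4, q5, q8, q9, q10, q11}, which has 8 states.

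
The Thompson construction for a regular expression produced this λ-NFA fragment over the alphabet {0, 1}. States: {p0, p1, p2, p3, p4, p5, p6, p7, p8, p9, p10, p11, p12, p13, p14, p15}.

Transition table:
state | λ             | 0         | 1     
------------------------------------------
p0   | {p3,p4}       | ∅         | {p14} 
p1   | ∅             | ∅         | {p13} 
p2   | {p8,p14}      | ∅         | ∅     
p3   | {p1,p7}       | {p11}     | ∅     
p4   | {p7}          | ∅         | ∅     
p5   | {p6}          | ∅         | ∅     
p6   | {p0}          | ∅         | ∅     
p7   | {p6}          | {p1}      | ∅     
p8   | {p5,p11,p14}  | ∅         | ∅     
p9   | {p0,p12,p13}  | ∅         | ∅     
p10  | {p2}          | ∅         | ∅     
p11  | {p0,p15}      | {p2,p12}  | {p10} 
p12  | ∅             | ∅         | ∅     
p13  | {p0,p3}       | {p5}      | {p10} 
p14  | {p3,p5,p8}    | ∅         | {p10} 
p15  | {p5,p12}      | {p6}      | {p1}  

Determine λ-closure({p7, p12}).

Start with {p7, p12}.
From p7 via λ: add p6.
From p6 via λ: add p0.
From p0 via λ: add p3, p4.
From p3 via λ: add p1.
No new states can be added; the closed set is {p0, p1, p3, p4, p6, p7, p12}.

{p0, p1, p3, p4, p6, p7, p12}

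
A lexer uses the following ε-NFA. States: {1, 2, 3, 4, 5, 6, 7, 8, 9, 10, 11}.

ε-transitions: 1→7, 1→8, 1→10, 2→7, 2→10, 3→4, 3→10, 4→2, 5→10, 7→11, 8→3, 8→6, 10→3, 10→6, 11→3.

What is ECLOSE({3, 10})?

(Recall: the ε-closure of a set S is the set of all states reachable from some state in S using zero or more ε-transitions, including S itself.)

{2, 3, 4, 6, 7, 10, 11}

Start with {3, 10}.
From 3 via ε: add 4.
From 10 via ε: add 6.
From 4 via ε: add 2.
From 2 via ε: add 7.
From 7 via ε: add 11.
No new states can be added; the closed set is {2, 3, 4, 6, 7, 10, 11}.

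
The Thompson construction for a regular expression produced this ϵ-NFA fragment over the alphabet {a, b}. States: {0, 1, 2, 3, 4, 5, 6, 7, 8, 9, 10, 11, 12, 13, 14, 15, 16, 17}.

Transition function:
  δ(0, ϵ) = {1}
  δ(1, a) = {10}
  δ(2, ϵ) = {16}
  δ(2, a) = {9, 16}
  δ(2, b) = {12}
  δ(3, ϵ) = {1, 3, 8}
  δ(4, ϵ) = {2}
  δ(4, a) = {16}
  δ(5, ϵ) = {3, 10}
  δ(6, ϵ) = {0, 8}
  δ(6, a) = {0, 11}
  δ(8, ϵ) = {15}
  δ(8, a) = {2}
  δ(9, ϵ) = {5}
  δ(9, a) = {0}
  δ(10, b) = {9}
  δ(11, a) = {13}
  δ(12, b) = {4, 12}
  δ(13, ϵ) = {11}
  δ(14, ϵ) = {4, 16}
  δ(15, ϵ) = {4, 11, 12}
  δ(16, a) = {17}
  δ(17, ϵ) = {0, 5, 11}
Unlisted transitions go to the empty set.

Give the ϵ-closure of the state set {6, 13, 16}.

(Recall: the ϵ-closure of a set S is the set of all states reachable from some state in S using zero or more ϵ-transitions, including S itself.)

Start with {6, 13, 16}.
From 6 via ϵ: add 0, 8.
From 13 via ϵ: add 11.
From 0 via ϵ: add 1.
From 8 via ϵ: add 15.
From 15 via ϵ: add 4, 12.
From 4 via ϵ: add 2.
No new states can be added; the closed set is {0, 1, 2, 4, 6, 8, 11, 12, 13, 15, 16}.

{0, 1, 2, 4, 6, 8, 11, 12, 13, 15, 16}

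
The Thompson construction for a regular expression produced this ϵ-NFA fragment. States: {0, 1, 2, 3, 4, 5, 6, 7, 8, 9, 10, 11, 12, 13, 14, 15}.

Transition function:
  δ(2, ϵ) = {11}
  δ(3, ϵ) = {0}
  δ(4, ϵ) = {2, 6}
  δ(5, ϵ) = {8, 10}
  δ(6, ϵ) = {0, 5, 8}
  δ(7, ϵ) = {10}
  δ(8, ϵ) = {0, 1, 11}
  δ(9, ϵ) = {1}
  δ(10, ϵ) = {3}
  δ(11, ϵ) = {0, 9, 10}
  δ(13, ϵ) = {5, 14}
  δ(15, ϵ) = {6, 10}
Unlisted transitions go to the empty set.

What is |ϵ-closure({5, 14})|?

Start with {5, 14}.
From 5 via ϵ: add 8, 10.
From 8 via ϵ: add 0, 1, 11.
From 10 via ϵ: add 3.
From 11 via ϵ: add 9.
ϵ-closure = {0, 1, 3, 5, 8, 9, 10, 11, 14}, which has 9 states.

9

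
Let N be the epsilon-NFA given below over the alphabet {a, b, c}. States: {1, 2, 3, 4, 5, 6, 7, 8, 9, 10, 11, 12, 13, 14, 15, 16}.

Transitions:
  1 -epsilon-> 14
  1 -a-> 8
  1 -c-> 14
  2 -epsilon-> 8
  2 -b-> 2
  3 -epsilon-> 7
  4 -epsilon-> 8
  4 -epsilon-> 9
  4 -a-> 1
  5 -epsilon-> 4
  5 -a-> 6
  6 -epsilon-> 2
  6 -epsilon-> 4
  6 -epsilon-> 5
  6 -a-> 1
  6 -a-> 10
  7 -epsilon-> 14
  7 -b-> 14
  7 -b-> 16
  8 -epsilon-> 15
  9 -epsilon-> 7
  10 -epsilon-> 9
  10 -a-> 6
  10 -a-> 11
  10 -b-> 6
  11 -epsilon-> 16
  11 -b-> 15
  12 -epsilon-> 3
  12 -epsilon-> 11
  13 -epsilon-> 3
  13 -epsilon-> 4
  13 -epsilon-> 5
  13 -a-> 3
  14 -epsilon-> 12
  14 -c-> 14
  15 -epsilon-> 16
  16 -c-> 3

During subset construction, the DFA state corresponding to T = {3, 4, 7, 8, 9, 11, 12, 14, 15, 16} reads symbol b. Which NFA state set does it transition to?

7 on b → {14, 16}.
11 on b → {15}.
No b-transition from 3, 4, 8, 9, 12, 14, 15, 16.
Union after reading b: {14, 15, 16}.
Now take the epsilon-closure:
From 14 via epsilon: add 12.
From 12 via epsilon: add 3, 11.
From 3 via epsilon: add 7.
No new states can be added; the closed set is {3, 7, 11, 12, 14, 15, 16}.

{3, 7, 11, 12, 14, 15, 16}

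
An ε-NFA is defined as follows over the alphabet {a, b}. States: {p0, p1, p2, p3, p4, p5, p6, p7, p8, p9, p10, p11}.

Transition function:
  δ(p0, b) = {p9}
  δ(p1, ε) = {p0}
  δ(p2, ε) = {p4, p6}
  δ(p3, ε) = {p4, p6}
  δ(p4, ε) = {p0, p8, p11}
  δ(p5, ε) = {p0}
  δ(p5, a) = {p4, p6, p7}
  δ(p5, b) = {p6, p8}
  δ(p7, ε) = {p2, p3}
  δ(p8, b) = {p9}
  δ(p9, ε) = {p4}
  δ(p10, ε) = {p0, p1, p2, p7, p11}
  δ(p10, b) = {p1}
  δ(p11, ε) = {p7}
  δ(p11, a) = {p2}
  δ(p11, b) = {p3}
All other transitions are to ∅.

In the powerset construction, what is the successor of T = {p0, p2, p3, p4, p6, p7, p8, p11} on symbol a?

p11 on a → {p2}.
No a-transition from p0, p2, p3, p4, p6, p7, p8.
Union after reading a: {p2}.
Now take the ε-closure:
From p2 via ε: add p4, p6.
From p4 via ε: add p0, p8, p11.
From p11 via ε: add p7.
From p7 via ε: add p3.
No new states can be added; the closed set is {p0, p2, p3, p4, p6, p7, p8, p11}.

{p0, p2, p3, p4, p6, p7, p8, p11}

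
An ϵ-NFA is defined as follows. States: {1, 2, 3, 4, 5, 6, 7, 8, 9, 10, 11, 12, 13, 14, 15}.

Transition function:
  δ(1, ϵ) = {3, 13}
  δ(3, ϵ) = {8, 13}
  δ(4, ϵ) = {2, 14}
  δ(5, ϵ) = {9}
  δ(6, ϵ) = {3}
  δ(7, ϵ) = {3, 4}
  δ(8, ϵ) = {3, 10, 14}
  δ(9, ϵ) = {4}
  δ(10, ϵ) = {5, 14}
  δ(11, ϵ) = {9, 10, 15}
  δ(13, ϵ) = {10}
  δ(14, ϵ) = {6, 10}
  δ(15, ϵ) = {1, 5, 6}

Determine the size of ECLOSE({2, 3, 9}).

Start with {2, 3, 9}.
From 3 via ϵ: add 8, 13.
From 9 via ϵ: add 4.
From 4 via ϵ: add 14.
From 8 via ϵ: add 10.
From 10 via ϵ: add 5.
From 14 via ϵ: add 6.
ϵ-closure = {2, 3, 4, 5, 6, 8, 9, 10, 13, 14}, which has 10 states.

10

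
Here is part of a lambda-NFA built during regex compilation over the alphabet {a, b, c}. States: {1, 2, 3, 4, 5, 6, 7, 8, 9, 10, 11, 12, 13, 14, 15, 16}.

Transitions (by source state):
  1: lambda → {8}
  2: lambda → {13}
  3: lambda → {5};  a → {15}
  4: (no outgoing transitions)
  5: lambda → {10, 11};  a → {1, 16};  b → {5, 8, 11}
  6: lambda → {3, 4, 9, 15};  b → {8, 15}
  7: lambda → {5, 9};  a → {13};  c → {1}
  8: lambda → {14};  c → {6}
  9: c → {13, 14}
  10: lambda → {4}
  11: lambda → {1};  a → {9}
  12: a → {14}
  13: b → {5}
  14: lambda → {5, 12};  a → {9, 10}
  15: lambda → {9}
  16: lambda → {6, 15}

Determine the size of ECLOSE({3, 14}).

9

Start with {3, 14}.
From 3 via lambda: add 5.
From 14 via lambda: add 12.
From 5 via lambda: add 10, 11.
From 10 via lambda: add 4.
From 11 via lambda: add 1.
From 1 via lambda: add 8.
lambda-closure = {1, 3, 4, 5, 8, 10, 11, 12, 14}, which has 9 states.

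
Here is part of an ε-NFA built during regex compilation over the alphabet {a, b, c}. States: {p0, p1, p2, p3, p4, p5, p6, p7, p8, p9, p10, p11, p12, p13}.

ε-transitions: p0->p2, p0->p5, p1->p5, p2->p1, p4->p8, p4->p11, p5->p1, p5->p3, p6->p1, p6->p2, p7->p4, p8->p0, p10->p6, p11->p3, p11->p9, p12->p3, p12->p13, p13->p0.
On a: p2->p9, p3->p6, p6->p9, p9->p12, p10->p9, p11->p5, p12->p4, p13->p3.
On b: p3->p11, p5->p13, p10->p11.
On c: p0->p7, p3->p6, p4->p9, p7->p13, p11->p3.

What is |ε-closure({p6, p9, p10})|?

7

Start with {p6, p9, p10}.
From p6 via ε: add p1, p2.
From p1 via ε: add p5.
From p5 via ε: add p3.
ε-closure = {p1, p2, p3, p5, p6, p9, p10}, which has 7 states.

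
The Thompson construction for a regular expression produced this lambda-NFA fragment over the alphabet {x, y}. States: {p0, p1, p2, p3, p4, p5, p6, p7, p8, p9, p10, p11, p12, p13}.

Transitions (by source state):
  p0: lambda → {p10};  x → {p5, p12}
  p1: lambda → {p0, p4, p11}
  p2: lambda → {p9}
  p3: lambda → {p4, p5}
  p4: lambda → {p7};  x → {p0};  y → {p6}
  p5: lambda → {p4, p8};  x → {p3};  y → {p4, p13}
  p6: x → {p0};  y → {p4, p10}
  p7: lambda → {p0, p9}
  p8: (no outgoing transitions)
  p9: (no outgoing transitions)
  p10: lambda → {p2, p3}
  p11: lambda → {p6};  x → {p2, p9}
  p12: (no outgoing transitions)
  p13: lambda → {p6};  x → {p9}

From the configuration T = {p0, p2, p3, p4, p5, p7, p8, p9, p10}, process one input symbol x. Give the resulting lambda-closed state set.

{p0, p2, p3, p4, p5, p7, p8, p9, p10, p12}

p0 on x → {p5, p12}.
p4 on x → {p0}.
p5 on x → {p3}.
No x-transition from p2, p3, p7, p8, p9, p10.
Union after reading x: {p0, p3, p5, p12}.
Now take the lambda-closure:
From p0 via lambda: add p10.
From p3 via lambda: add p4.
From p5 via lambda: add p8.
From p4 via lambda: add p7.
From p10 via lambda: add p2.
From p2 via lambda: add p9.
No new states can be added; the closed set is {p0, p2, p3, p4, p5, p7, p8, p9, p10, p12}.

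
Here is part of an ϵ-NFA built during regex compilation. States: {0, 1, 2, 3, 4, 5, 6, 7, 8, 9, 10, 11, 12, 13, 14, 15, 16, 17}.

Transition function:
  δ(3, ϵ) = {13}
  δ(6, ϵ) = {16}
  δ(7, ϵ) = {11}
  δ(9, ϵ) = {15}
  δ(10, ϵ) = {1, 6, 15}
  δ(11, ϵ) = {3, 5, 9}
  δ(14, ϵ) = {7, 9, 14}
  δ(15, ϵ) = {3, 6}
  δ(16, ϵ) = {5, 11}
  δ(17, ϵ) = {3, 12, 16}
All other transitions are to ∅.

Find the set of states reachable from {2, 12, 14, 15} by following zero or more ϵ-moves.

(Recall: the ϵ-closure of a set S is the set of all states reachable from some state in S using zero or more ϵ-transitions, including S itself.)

Start with {2, 12, 14, 15}.
From 14 via ϵ: add 7, 9.
From 15 via ϵ: add 3, 6.
From 3 via ϵ: add 13.
From 6 via ϵ: add 16.
From 7 via ϵ: add 11.
From 11 via ϵ: add 5.
No new states can be added; the closed set is {2, 3, 5, 6, 7, 9, 11, 12, 13, 14, 15, 16}.

{2, 3, 5, 6, 7, 9, 11, 12, 13, 14, 15, 16}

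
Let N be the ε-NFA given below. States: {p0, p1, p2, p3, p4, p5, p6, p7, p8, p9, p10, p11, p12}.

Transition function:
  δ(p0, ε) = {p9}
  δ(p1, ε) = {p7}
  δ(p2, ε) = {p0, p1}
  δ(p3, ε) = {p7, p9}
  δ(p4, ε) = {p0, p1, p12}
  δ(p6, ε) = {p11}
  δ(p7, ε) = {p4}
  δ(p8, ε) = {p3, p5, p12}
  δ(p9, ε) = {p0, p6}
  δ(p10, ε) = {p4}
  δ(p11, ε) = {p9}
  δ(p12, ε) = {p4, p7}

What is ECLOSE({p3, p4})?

Start with {p3, p4}.
From p3 via ε: add p7, p9.
From p4 via ε: add p0, p1, p12.
From p9 via ε: add p6.
From p6 via ε: add p11.
No new states can be added; the closed set is {p0, p1, p3, p4, p6, p7, p9, p11, p12}.

{p0, p1, p3, p4, p6, p7, p9, p11, p12}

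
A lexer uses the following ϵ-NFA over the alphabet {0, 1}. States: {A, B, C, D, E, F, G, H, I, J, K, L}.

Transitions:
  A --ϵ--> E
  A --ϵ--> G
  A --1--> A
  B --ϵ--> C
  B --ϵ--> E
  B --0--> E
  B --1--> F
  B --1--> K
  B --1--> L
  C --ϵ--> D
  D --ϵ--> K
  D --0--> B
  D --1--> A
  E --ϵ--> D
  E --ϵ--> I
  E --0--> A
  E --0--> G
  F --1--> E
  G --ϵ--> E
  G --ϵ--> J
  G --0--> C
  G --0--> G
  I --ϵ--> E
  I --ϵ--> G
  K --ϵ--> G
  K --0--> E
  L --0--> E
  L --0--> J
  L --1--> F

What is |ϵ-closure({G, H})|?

7

Start with {G, H}.
From G via ϵ: add E, J.
From E via ϵ: add D, I.
From D via ϵ: add K.
ϵ-closure = {D, E, G, H, I, J, K}, which has 7 states.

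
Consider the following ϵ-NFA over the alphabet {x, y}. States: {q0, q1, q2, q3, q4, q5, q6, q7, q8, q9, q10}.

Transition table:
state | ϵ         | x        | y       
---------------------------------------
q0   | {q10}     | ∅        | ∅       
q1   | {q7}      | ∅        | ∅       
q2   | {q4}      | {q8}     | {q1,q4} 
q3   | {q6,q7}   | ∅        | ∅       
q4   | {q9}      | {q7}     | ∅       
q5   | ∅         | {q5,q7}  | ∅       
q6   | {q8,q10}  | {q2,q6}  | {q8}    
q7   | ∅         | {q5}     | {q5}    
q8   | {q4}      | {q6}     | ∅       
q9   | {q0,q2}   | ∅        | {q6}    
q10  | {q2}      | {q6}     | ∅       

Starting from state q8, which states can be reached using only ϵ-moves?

Start with {q8}.
From q8 via ϵ: add q4.
From q4 via ϵ: add q9.
From q9 via ϵ: add q0, q2.
From q0 via ϵ: add q10.
No new states can be added; the closed set is {q0, q2, q4, q8, q9, q10}.

{q0, q2, q4, q8, q9, q10}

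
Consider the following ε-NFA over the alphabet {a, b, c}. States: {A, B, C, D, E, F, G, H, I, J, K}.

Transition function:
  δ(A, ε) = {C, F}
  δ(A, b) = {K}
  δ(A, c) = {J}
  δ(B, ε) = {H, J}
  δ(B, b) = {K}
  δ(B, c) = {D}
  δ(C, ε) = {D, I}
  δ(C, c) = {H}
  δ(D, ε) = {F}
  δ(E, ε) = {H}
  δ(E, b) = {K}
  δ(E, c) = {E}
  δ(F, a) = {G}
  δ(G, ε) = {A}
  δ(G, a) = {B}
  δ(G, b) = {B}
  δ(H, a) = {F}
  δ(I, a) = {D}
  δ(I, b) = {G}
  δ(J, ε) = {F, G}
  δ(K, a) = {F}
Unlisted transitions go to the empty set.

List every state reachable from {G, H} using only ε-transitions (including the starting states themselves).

Start with {G, H}.
From G via ε: add A.
From A via ε: add C, F.
From C via ε: add D, I.
No new states can be added; the closed set is {A, C, D, F, G, H, I}.

{A, C, D, F, G, H, I}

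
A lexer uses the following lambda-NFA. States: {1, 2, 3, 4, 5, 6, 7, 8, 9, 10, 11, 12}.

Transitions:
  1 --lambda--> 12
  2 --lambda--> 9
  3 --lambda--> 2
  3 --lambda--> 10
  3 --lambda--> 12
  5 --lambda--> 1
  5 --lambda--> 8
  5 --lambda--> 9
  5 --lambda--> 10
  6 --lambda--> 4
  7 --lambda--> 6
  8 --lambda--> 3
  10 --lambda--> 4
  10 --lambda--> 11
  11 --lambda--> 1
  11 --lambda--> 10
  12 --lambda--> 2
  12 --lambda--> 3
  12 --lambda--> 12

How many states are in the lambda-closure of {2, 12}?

Start with {2, 12}.
From 2 via lambda: add 9.
From 12 via lambda: add 3.
From 3 via lambda: add 10.
From 10 via lambda: add 4, 11.
From 11 via lambda: add 1.
lambda-closure = {1, 2, 3, 4, 9, 10, 11, 12}, which has 8 states.

8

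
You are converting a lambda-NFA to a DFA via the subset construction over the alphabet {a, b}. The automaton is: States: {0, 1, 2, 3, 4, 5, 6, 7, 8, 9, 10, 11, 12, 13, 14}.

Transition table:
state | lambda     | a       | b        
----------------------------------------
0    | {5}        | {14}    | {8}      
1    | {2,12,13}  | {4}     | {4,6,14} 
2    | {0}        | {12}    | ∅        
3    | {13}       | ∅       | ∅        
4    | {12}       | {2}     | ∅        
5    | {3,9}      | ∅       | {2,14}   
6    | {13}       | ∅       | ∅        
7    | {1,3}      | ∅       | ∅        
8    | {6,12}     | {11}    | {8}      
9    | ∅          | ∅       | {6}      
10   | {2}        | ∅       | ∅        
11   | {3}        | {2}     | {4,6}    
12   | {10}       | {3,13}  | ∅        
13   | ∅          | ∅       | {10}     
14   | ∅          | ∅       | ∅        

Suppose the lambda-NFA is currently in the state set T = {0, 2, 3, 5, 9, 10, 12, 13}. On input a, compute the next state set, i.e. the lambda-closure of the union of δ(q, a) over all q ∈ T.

{0, 2, 3, 5, 9, 10, 12, 13, 14}

0 on a → {14}.
2 on a → {12}.
12 on a → {3, 13}.
No a-transition from 3, 5, 9, 10, 13.
Union after reading a: {3, 12, 13, 14}.
Now take the lambda-closure:
From 12 via lambda: add 10.
From 10 via lambda: add 2.
From 2 via lambda: add 0.
From 0 via lambda: add 5.
From 5 via lambda: add 9.
No new states can be added; the closed set is {0, 2, 3, 5, 9, 10, 12, 13, 14}.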